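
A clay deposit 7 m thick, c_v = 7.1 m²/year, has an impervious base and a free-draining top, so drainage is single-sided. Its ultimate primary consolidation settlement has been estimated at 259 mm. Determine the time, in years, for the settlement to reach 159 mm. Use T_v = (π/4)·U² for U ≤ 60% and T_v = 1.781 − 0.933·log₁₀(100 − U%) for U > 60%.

t ≈ 2.07 years

Drainage path length: H_d = H = 7 m (single drainage).
U = S(t)/S_ult = 159/259 = 0.6139.
U > 60%: T_v = 1.781 − 0.933·log₁₀(100 − 61.39) = 0.30061.
t = T_v·H_d²/c_v = 0.30061×7²/7.1 = 2.075 years.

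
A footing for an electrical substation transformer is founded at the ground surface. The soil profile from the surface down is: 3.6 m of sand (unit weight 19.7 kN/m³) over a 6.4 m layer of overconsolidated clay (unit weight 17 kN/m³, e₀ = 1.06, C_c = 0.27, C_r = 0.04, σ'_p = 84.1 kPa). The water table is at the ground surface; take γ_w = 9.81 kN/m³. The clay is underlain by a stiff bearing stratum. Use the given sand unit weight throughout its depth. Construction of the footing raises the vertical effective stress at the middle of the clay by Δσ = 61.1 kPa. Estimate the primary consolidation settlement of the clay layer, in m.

S_c ≈ 0.148 m

Mid-depth of clay below the ground surface: z = 3.6 + 6.4/2 = 6.8 m.
Total vertical stress at mid-clay: σ_v = 19.7×3.6 + 17×3.2 = 125.32 kPa.
Pore pressure: u = 9.81×(6.8 − 0) = 66.708 kPa.
Initial effective stress: σ'_0 = σ_v − u = 125.32 − 66.708 = 58.612 kPa.
Final effective stress: σ'_f = 58.612 + 61.1 = 119.71 kPa.
σ'_f = 119.71 > σ'_p = 84.1 kPa, so the stress path crosses the preconsolidation pressure — recompression up to σ'_p, then virgin compression beyond:
S_c = H/(1+e₀)·[C_r·log₁₀(σ'_p/σ'_0) + C_c·log₁₀(σ'_f/σ'_p)]
    = 6.4/2.06 × [0.04×log₁₀(84.1/58.612) + 0.27×log₁₀(119.71/84.1)]
    = 3.1068 × [0.0062724 + 0.0414] = 0.1481 m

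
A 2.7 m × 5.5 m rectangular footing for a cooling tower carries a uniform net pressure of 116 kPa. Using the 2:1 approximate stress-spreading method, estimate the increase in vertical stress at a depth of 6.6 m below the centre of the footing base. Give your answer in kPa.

Δσ_z ≈ 15.3 kPa

By the 2:1 method the load spreads at 1 horizontal : 2 vertical, so at depth z the loaded area has grown by z in each plan dimension:
Δσ = qBL/((B+z)(L+z)) = 116×2.7×5.5/((2.7+6.6)(5.5+6.6)) = 15.308 kPa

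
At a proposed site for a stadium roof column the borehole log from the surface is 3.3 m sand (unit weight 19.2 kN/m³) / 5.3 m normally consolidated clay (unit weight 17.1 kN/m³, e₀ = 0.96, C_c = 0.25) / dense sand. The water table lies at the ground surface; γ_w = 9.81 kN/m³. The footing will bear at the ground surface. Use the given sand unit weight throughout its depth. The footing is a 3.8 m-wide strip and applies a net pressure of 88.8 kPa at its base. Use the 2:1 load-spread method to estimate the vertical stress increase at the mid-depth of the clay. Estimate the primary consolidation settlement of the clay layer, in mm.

S_c ≈ 154 mm

Mid-depth of clay below the ground surface: z = 3.3 + 5.3/2 = 5.95 m.
Total vertical stress at mid-clay: σ_v = 19.2×3.3 + 17.1×2.65 = 108.67 kPa.
Pore pressure: u = 9.81×(5.95 − 0) = 58.37 kPa.
Initial effective stress: σ'_0 = σ_v − u = 108.67 − 58.37 = 50.3 kPa.
Stress increase at mid-clay by the 2:1 spreading method:
Δσ = qB/(B+z) = 88.8×3.8/(3.8+5.95) = 34.609 kPa
Final effective stress: σ'_f = σ'_0 + Δσ = 50.3 + 34.609 = 84.909 kPa.
Normally consolidated clay, so the full stress increment lies on the virgin compression line:
S_c = C_c·H/(1+e₀)·log₁₀(σ'_f/σ'_0) = 0.25×5.3/(1+0.96)×log₁₀(84.909/50.3)
    = 0.67602 × 0.22739 = 0.1537 m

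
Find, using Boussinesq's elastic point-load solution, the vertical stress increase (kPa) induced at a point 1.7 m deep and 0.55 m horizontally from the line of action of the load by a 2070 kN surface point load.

Boussinesq vertical stress below a point load on an elastic half-space:
Δσ_z = 3P/(2πz²) · [1 + (r/z)²]^(−5/2)
r/z = 0.55/1.7 = 0.32353; [1+(r/z)²]^(−5/2) = 0.77968.
Δσ_z = 3×2070/(2π×1.7²) × 0.77968 = 341.99 × 0.77968 = 266.6 kPa

Δσ_z ≈ 267 kPa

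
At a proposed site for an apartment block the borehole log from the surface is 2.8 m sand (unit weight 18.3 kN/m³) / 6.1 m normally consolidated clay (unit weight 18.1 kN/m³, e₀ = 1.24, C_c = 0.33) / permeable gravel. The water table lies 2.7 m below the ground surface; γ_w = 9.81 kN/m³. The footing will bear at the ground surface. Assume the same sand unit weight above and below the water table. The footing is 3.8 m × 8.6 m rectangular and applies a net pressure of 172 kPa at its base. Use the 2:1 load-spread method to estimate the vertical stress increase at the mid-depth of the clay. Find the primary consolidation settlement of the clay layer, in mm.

S_c ≈ 167 mm

Mid-depth of clay below the ground surface: z = 2.8 + 6.1/2 = 5.85 m.
Total vertical stress at mid-clay: σ_v = 18.3×2.8 + 18.1×3.05 = 106.44 kPa.
Pore pressure: u = 9.81×(5.85 − 2.7) = 30.902 kPa.
Initial effective stress: σ'_0 = σ_v − u = 106.44 − 30.902 = 75.538 kPa.
Stress increase at mid-clay by the 2:1 spreading method:
Δσ = qBL/((B+z)(L+z)) = 172×3.8×8.6/((3.8+5.85)(8.6+5.85)) = 40.31 kPa
Final effective stress: σ'_f = σ'_0 + Δσ = 75.538 + 40.31 = 115.85 kPa.
Normally consolidated clay, so the full stress increment lies on the virgin compression line:
S_c = C_c·H/(1+e₀)·log₁₀(σ'_f/σ'_0) = 0.33×6.1/(1+1.24)×log₁₀(115.85/75.538)
    = 0.89866 × 0.18573 = 0.1669 m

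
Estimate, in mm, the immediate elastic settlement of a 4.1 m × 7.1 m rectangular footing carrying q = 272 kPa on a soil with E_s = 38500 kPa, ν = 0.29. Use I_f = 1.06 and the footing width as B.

S_e ≈ 28.1 mm

Immediate (elastic) settlement: S_e = q·B·(1−ν²)/E_s · I_f.
S_e = 272 × 4.1 × (1 − 0.29²) / 38500 × 1.06
    = 272 × 4.1 × 0.9159 / 38500 × 1.06
    = 0.02812 m = 28.12 mm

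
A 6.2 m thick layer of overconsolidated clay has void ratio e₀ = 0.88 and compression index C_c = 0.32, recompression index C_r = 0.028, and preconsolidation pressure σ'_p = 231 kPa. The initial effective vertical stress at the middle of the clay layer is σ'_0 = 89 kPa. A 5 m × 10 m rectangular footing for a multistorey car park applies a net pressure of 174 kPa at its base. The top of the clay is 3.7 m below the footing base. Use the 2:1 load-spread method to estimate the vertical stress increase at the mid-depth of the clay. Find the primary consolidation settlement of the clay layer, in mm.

Mid-depth of clay below the footing base: z = 3.7 + 6.2/2 = 6.8 m.
Stress increase at mid-clay by the 2:1 spreading method:
Δσ = qBL/((B+z)(L+z)) = 174×5×10/((5+6.8)(10+6.8)) = 43.886 kPa
Final effective stress: σ'_f = 89 + 43.886 = 132.89 kPa.
σ'_f = 132.89 ≤ σ'_p = 231 kPa, so the clay remains overconsolidated and only the recompression index applies:
S_c = C_r·H/(1+e₀)·log₁₀(σ'_f/σ'_0) = 0.028×6.2/1.88×log₁₀(132.89/89)
    = 0.092341 × 0.1741 = 0.01608 m

S_c ≈ 16.1 mm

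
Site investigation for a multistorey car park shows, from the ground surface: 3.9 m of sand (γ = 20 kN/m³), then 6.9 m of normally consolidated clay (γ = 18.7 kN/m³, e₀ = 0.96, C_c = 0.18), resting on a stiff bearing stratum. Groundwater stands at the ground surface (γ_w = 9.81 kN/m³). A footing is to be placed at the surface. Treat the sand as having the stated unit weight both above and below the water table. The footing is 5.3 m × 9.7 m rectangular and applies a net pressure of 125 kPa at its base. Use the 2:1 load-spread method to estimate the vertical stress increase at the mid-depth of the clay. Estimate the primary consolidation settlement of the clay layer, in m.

Mid-depth of clay below the ground surface: z = 3.9 + 6.9/2 = 7.35 m.
Total vertical stress at mid-clay: σ_v = 20×3.9 + 18.7×3.45 = 142.51 kPa.
Pore pressure: u = 9.81×(7.35 − 0) = 72.103 kPa.
Initial effective stress: σ'_0 = σ_v − u = 142.51 − 72.103 = 70.407 kPa.
Stress increase at mid-clay by the 2:1 spreading method:
Δσ = qBL/((B+z)(L+z)) = 125×5.3×9.7/((5.3+7.35)(9.7+7.35)) = 29.795 kPa
Final effective stress: σ'_f = σ'_0 + Δσ = 70.407 + 29.795 = 100.2 kPa.
Normally consolidated clay, so the full stress increment lies on the virgin compression line:
S_c = C_c·H/(1+e₀)·log₁₀(σ'_f/σ'_0) = 0.18×6.9/(1+0.96)×log₁₀(100.2/70.407)
    = 0.63367 × 0.15325 = 0.09711 m

S_c ≈ 0.0971 m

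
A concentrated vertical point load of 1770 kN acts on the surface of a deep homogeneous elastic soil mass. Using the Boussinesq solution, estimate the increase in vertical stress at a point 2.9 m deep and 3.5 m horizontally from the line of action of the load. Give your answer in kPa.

Δσ_z ≈ 10.6 kPa

Boussinesq vertical stress below a point load on an elastic half-space:
Δσ_z = 3P/(2πz²) · [1 + (r/z)²]^(−5/2)
r/z = 3.5/2.9 = 1.2069; [1+(r/z)²]^(−5/2) = 0.10572.
Δσ_z = 3×1770/(2π×2.9²) × 0.10572 = 100.49 × 0.10572 = 10.62 kPa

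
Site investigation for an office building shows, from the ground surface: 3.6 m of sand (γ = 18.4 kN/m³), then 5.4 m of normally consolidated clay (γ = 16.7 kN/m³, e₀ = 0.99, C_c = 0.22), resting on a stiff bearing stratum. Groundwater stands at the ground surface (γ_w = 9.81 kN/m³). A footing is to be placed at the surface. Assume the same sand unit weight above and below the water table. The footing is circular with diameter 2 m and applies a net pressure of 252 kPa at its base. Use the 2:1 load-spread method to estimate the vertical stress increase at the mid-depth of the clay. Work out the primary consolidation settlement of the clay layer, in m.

Mid-depth of clay below the ground surface: z = 3.6 + 5.4/2 = 6.3 m.
Total vertical stress at mid-clay: σ_v = 18.4×3.6 + 16.7×2.7 = 111.33 kPa.
Pore pressure: u = 9.81×(6.3 − 0) = 61.803 kPa.
Initial effective stress: σ'_0 = σ_v − u = 111.33 − 61.803 = 49.527 kPa.
Stress increase at mid-clay by the 2:1 spreading method:
Δσ ≈ qD²/(D+z)² = 252×2²/(2+6.3)² = 14.632 kPa
Final effective stress: σ'_f = σ'_0 + Δσ = 49.527 + 14.632 = 64.159 kPa.
Normally consolidated clay, so the full stress increment lies on the virgin compression line:
S_c = C_c·H/(1+e₀)·log₁₀(σ'_f/σ'_0) = 0.22×5.4/(1+0.99)×log₁₀(64.159/49.527)
    = 0.59698 × 0.11242 = 0.06711 m

S_c ≈ 0.0671 m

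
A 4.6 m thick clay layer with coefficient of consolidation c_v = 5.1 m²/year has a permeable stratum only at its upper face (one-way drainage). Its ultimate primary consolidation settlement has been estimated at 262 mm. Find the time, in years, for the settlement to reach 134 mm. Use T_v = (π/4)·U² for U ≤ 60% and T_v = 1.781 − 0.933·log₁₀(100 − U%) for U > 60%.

Drainage path length: H_d = H = 4.6 m (single drainage).
U = S(t)/S_ult = 134/262 = 0.5115.
U ≤ 60%: T_v = (π/4)·U² = (π/4)×0.51145² = 0.20545.
t = T_v·H_d²/c_v = 0.20545×4.6²/5.1 = 0.8524 years.

t ≈ 0.852 years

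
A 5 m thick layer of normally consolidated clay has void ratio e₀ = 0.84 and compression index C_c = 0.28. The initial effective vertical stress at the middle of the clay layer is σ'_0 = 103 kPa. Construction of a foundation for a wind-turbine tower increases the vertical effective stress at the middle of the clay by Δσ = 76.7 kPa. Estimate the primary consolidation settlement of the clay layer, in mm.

Final effective stress: σ'_f = σ'_0 + Δσ = 103 + 76.7 = 179.7 kPa.
Normally consolidated clay, so the full stress increment lies on the virgin compression line:
S_c = C_c·H/(1+e₀)·log₁₀(σ'_f/σ'_0) = 0.28×5/(1+0.84)×log₁₀(179.7/103)
    = 0.76087 × 0.24171 = 0.1839 m

S_c ≈ 184 mm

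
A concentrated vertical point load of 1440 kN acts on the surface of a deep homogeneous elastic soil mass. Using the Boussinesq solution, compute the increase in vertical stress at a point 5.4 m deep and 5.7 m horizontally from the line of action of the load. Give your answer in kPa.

Boussinesq vertical stress below a point load on an elastic half-space:
Δσ_z = 3P/(2πz²) · [1 + (r/z)²]^(−5/2)
r/z = 5.7/5.4 = 1.0556; [1+(r/z)²]^(−5/2) = 0.15386.
Δσ_z = 3×1440/(2π×5.4²) × 0.15386 = 23.579 × 0.15386 = 3.628 kPa

Δσ_z ≈ 3.63 kPa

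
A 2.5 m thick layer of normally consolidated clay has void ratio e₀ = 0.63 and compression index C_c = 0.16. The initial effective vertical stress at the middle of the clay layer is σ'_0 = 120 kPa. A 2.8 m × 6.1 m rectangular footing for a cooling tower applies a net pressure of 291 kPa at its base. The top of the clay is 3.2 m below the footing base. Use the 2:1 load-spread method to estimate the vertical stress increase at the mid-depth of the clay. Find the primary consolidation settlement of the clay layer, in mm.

S_c ≈ 46.1 mm

Mid-depth of clay below the footing base: z = 3.2 + 2.5/2 = 4.45 m.
Stress increase at mid-clay by the 2:1 spreading method:
Δσ = qBL/((B+z)(L+z)) = 291×2.8×6.1/((2.8+4.45)(6.1+4.45)) = 64.982 kPa
Final effective stress: σ'_f = σ'_0 + Δσ = 120 + 64.982 = 184.98 kPa.
Normally consolidated clay, so the full stress increment lies on the virgin compression line:
S_c = C_c·H/(1+e₀)·log₁₀(σ'_f/σ'_0) = 0.16×2.5/(1+0.63)×log₁₀(184.98/120)
    = 0.2454 × 0.18794 = 0.04612 m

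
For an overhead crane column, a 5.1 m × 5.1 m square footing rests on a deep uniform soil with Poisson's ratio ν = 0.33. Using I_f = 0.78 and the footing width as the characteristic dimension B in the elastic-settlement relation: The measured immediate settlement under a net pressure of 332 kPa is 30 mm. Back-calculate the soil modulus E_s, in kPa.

E_s ≈ 39200 kPa

S_e = q·B·(1−ν²)/E_s · I_f  ⇒  E_s = q·B·(1−ν²)·I_f / S_e.
E_s = 332 × 5.1 × 0.8911 × 0.78 / 0.03 = 39230 kPa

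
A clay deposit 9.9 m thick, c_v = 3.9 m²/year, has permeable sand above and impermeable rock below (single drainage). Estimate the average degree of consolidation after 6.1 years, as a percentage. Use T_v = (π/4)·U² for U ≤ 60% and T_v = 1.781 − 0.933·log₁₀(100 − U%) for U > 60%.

Drainage path length: H_d = H = 9.9 m (single drainage).
T_v = c_v·t/H_d² = 3.9×6.1/9.9² = 0.24273.
T_v = 0.24273 corresponds to the U ≤ 60% branch:
U = √(4T_v/π) = 0.5559

U ≈ 55.6 %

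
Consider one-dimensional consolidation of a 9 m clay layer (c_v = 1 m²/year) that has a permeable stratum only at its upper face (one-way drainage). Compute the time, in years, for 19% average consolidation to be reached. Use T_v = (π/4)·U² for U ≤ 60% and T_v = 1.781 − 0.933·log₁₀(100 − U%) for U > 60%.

Drainage path length: H_d = H = 9 m (single drainage).
U ≤ 60%: T_v = (π/4)·U² = (π/4)×0.19² = 0.028353.
t = T_v·H_d²/c_v = 0.028353×9²/1 = 2.297 years.

t ≈ 2.3 years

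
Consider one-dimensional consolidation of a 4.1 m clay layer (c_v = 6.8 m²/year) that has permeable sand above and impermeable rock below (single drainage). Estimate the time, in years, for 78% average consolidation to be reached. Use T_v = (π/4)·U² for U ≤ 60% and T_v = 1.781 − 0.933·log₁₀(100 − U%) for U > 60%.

t ≈ 1.31 years

Drainage path length: H_d = H = 4.1 m (single drainage).
U > 60%: T_v = 1.781 − 0.933·log₁₀(100 − 78) = 0.52852.
t = T_v·H_d²/c_v = 0.52852×4.1²/6.8 = 1.307 years.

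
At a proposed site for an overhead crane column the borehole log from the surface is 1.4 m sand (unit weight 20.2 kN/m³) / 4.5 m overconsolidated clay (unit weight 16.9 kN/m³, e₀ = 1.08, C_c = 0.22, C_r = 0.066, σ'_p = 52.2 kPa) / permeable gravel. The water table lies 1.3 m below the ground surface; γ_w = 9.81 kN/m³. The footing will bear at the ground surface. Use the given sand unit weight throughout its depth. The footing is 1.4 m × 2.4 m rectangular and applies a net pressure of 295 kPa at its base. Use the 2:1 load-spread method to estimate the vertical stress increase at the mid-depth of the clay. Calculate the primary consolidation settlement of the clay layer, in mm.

Mid-depth of clay below the ground surface: z = 1.4 + 4.5/2 = 3.65 m.
Total vertical stress at mid-clay: σ_v = 20.2×1.4 + 16.9×2.25 = 66.305 kPa.
Pore pressure: u = 9.81×(3.65 − 1.3) = 23.054 kPa.
Initial effective stress: σ'_0 = σ_v − u = 66.305 − 23.054 = 43.251 kPa.
Stress increase at mid-clay by the 2:1 spreading method:
Δσ = qBL/((B+z)(L+z)) = 295×1.4×2.4/((1.4+3.65)(2.4+3.65)) = 32.443 kPa
Final effective stress: σ'_f = 43.251 + 32.443 = 75.694 kPa.
σ'_f = 75.694 > σ'_p = 52.2 kPa, so the stress path crosses the preconsolidation pressure — recompression up to σ'_p, then virgin compression beyond:
S_c = H/(1+e₀)·[C_r·log₁₀(σ'_p/σ'_0) + C_c·log₁₀(σ'_f/σ'_p)]
    = 4.5/2.08 × [0.066×log₁₀(52.2/43.251) + 0.22×log₁₀(75.694/52.2)]
    = 2.1635 × [0.0053905 + 0.035506] = 0.08848 m

S_c ≈ 88.5 mm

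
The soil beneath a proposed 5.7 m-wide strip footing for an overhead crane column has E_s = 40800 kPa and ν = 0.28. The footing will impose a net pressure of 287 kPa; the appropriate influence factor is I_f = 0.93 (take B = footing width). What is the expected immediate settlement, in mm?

S_e ≈ 34.4 mm

Immediate (elastic) settlement: S_e = q·B·(1−ν²)/E_s · I_f.
S_e = 287 × 5.7 × (1 − 0.28²) / 40800 × 0.93
    = 287 × 5.7 × 0.9216 / 40800 × 0.93
    = 0.03437 m = 34.37 mm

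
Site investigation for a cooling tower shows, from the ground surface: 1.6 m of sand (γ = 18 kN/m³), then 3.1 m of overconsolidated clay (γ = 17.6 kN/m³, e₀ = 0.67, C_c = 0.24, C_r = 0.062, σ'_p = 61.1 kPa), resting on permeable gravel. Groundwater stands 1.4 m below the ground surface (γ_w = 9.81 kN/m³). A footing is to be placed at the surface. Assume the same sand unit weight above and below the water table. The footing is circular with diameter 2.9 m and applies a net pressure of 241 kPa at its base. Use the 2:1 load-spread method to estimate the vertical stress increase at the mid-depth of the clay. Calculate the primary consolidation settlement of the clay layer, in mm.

S_c ≈ 106 mm

Mid-depth of clay below the ground surface: z = 1.6 + 3.1/2 = 3.15 m.
Total vertical stress at mid-clay: σ_v = 18×1.6 + 17.6×1.55 = 56.08 kPa.
Pore pressure: u = 9.81×(3.15 − 1.4) = 17.168 kPa.
Initial effective stress: σ'_0 = σ_v − u = 56.08 − 17.168 = 38.912 kPa.
Stress increase at mid-clay by the 2:1 spreading method:
Δσ ≈ qD²/(D+z)² = 241×2.9²/(2.9+3.15)² = 55.374 kPa
Final effective stress: σ'_f = 38.912 + 55.374 = 94.286 kPa.
σ'_f = 94.286 > σ'_p = 61.1 kPa, so the stress path crosses the preconsolidation pressure — recompression up to σ'_p, then virgin compression beyond:
S_c = H/(1+e₀)·[C_r·log₁₀(σ'_p/σ'_0) + C_c·log₁₀(σ'_f/σ'_p)]
    = 3.1/1.67 × [0.062×log₁₀(61.1/38.912) + 0.24×log₁₀(94.286/61.1)]
    = 1.8563 × [0.012149 + 0.045217] = 0.1065 m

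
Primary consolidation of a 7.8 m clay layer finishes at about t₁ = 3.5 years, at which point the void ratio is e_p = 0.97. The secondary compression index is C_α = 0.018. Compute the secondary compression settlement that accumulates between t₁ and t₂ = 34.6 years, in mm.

Secondary compression: S_s = C_α·H/(1+e_p)·log₁₀(t₂/t₁)
S_s = 0.018×7.8/(1+0.97)×log₁₀(34.6/3.5)
    = 0.07127 × 0.995 = 0.07091 m

S_s ≈ 70.9 mm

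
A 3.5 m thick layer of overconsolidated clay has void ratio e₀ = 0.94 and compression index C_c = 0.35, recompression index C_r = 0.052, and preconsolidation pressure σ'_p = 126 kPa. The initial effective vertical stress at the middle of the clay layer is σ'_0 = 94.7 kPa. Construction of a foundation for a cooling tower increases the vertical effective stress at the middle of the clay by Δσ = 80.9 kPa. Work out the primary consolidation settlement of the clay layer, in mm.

Final effective stress: σ'_f = 94.7 + 80.9 = 175.6 kPa.
σ'_f = 175.6 > σ'_p = 126 kPa, so the stress path crosses the preconsolidation pressure — recompression up to σ'_p, then virgin compression beyond:
S_c = H/(1+e₀)·[C_r·log₁₀(σ'_p/σ'_0) + C_c·log₁₀(σ'_f/σ'_p)]
    = 3.5/1.94 × [0.052×log₁₀(126/94.7) + 0.35×log₁₀(175.6/126)]
    = 1.8041 × [0.0064491 + 0.050454] = 0.1027 m

S_c ≈ 103 mm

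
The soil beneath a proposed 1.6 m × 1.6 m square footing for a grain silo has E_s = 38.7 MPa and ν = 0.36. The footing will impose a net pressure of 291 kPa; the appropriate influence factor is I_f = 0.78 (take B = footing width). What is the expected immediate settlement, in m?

S_e ≈ 0.00817 m

Immediate (elastic) settlement: S_e = q·B·(1−ν²)/E_s · I_f.
E_s = 38.7 MPa = 38700 kPa.
S_e = 291 × 1.6 × (1 − 0.36²) / 38700 × 0.78
    = 291 × 1.6 × 0.8704 / 38700 × 0.78
    = 0.008168 m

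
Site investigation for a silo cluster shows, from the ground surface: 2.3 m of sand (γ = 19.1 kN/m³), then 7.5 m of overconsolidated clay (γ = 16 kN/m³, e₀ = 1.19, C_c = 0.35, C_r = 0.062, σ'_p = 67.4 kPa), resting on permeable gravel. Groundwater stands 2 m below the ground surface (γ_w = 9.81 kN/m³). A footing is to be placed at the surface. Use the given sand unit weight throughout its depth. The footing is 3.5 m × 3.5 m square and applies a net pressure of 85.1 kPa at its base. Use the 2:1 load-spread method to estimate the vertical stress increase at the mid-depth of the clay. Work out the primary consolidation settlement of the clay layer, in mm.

S_c ≈ 64.5 mm

Mid-depth of clay below the ground surface: z = 2.3 + 7.5/2 = 6.05 m.
Total vertical stress at mid-clay: σ_v = 19.1×2.3 + 16×3.75 = 103.93 kPa.
Pore pressure: u = 9.81×(6.05 − 2) = 39.73 kPa.
Initial effective stress: σ'_0 = σ_v − u = 103.93 − 39.73 = 64.2 kPa.
Stress increase at mid-clay by the 2:1 spreading method:
Δσ = qBL/((B+z)(L+z)) = 85.1×3.5×3.5/((3.5+6.05)(3.5+6.05)) = 11.43 kPa
Final effective stress: σ'_f = 64.2 + 11.43 = 75.63 kPa.
σ'_f = 75.63 > σ'_p = 67.4 kPa, so the stress path crosses the preconsolidation pressure — recompression up to σ'_p, then virgin compression beyond:
S_c = H/(1+e₀)·[C_r·log₁₀(σ'_p/σ'_0) + C_c·log₁₀(σ'_f/σ'_p)]
    = 7.5/2.19 × [0.062×log₁₀(67.4/64.2) + 0.35×log₁₀(75.63/67.4)]
    = 3.4247 × [0.0013097 + 0.017512] = 0.06446 m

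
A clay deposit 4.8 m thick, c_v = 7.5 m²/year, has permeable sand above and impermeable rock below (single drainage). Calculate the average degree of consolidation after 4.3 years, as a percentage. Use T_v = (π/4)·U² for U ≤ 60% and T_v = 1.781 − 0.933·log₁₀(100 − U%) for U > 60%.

U ≈ 97.4 %

Drainage path length: H_d = H = 4.8 m (single drainage).
T_v = c_v·t/H_d² = 7.5×4.3/4.8² = 1.3997.
T_v = 1.3997 corresponds to the U > 60% branch:
U = 1 − 10^((1.781 − T_v)/0.933)/100 = 0.9744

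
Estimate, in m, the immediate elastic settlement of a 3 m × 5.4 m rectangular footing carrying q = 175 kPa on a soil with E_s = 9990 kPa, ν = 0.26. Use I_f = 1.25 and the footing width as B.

S_e ≈ 0.0612 m

Immediate (elastic) settlement: S_e = q·B·(1−ν²)/E_s · I_f.
S_e = 175 × 3 × (1 − 0.26²) / 9990 × 1.25
    = 175 × 3 × 0.9324 / 9990 × 1.25
    = 0.06125 m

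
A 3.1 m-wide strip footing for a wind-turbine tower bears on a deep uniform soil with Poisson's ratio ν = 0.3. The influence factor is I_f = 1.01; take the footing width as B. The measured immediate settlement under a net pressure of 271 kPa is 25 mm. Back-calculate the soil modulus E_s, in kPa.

E_s ≈ 30900 kPa

S_e = q·B·(1−ν²)/E_s · I_f  ⇒  E_s = q·B·(1−ν²)·I_f / S_e.
E_s = 271 × 3.1 × 0.91 × 1.01 / 0.025 = 30890 kPa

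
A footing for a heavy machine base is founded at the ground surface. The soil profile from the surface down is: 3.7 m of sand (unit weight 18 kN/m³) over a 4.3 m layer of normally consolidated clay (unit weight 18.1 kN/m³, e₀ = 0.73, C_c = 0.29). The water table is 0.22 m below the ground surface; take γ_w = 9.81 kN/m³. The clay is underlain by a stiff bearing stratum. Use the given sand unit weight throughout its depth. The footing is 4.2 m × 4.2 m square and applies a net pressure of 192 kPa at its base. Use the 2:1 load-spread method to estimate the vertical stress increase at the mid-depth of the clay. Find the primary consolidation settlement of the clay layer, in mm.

S_c ≈ 160 mm

Mid-depth of clay below the ground surface: z = 3.7 + 4.3/2 = 5.85 m.
Total vertical stress at mid-clay: σ_v = 18×3.7 + 18.1×2.15 = 105.52 kPa.
Pore pressure: u = 9.81×(5.85 − 0.22) = 55.23 kPa.
Initial effective stress: σ'_0 = σ_v − u = 105.52 − 55.23 = 50.29 kPa.
Stress increase at mid-clay by the 2:1 spreading method:
Δσ = qBL/((B+z)(L+z)) = 192×4.2×4.2/((4.2+5.85)(4.2+5.85)) = 33.533 kPa
Final effective stress: σ'_f = σ'_0 + Δσ = 50.29 + 33.533 = 83.823 kPa.
Normally consolidated clay, so the full stress increment lies on the virgin compression line:
S_c = C_c·H/(1+e₀)·log₁₀(σ'_f/σ'_0) = 0.29×4.3/(1+0.73)×log₁₀(83.823/50.29)
    = 0.72081 × 0.22188 = 0.1599 m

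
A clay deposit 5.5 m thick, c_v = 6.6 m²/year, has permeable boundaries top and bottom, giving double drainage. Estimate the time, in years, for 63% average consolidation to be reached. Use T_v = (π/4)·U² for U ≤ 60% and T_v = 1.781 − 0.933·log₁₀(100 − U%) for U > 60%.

Drainage path length: H_d = H/2 = 2.75 m (double drainage).
U > 60%: T_v = 1.781 − 0.933·log₁₀(100 − 63) = 0.31787.
t = T_v·H_d²/c_v = 0.31787×2.75²/6.6 = 0.3642 years.

t ≈ 0.364 years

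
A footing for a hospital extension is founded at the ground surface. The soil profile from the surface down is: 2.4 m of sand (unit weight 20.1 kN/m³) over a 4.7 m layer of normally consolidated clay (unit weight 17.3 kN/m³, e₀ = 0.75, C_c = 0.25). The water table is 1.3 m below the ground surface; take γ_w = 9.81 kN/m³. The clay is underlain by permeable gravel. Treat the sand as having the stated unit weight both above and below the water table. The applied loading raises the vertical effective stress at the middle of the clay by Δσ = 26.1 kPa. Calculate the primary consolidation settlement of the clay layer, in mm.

S_c ≈ 113 mm

Mid-depth of clay below the ground surface: z = 2.4 + 4.7/2 = 4.75 m.
Total vertical stress at mid-clay: σ_v = 20.1×2.4 + 17.3×2.35 = 88.895 kPa.
Pore pressure: u = 9.81×(4.75 − 1.3) = 33.845 kPa.
Initial effective stress: σ'_0 = σ_v − u = 88.895 − 33.845 = 55.05 kPa.
Final effective stress: σ'_f = σ'_0 + Δσ = 55.05 + 26.1 = 81.15 kPa.
Normally consolidated clay, so the full stress increment lies on the virgin compression line:
S_c = C_c·H/(1+e₀)·log₁₀(σ'_f/σ'_0) = 0.25×4.7/(1+0.75)×log₁₀(81.15/55.05)
    = 0.67143 × 0.16853 = 0.1132 m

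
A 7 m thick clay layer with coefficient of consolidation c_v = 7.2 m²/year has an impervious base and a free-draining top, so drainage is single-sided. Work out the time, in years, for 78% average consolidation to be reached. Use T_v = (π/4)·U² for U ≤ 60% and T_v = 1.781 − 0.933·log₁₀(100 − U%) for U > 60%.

Drainage path length: H_d = H = 7 m (single drainage).
U > 60%: T_v = 1.781 − 0.933·log₁₀(100 − 78) = 0.52852.
t = T_v·H_d²/c_v = 0.52852×7²/7.2 = 3.597 years.

t ≈ 3.6 years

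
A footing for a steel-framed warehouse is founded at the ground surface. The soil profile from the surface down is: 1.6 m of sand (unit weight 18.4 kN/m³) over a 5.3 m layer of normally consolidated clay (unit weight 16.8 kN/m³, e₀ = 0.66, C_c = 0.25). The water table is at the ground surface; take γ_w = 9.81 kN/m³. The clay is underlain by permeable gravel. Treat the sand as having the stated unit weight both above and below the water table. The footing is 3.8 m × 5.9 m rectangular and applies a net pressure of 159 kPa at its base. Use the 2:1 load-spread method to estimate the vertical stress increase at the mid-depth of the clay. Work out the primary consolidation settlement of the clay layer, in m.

S_c ≈ 0.296 m

Mid-depth of clay below the ground surface: z = 1.6 + 5.3/2 = 4.25 m.
Total vertical stress at mid-clay: σ_v = 18.4×1.6 + 16.8×2.65 = 73.96 kPa.
Pore pressure: u = 9.81×(4.25 − 0) = 41.693 kPa.
Initial effective stress: σ'_0 = σ_v − u = 73.96 − 41.693 = 32.267 kPa.
Stress increase at mid-clay by the 2:1 spreading method:
Δσ = qBL/((B+z)(L+z)) = 159×3.8×5.9/((3.8+4.25)(5.9+4.25)) = 43.629 kPa
Final effective stress: σ'_f = σ'_0 + Δσ = 32.267 + 43.629 = 75.896 kPa.
Normally consolidated clay, so the full stress increment lies on the virgin compression line:
S_c = C_c·H/(1+e₀)·log₁₀(σ'_f/σ'_0) = 0.25×5.3/(1+0.66)×log₁₀(75.896/32.267)
    = 0.79819 × 0.37146 = 0.2965 m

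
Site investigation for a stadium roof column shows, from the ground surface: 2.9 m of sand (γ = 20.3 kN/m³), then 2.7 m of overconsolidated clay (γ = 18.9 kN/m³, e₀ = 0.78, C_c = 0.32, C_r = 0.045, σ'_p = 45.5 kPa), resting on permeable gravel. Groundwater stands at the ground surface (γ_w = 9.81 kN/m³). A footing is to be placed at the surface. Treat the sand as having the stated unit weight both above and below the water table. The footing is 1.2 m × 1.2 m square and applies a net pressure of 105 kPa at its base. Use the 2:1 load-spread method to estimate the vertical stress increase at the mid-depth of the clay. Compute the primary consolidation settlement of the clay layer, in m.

Mid-depth of clay below the ground surface: z = 2.9 + 2.7/2 = 4.25 m.
Total vertical stress at mid-clay: σ_v = 20.3×2.9 + 18.9×1.35 = 84.385 kPa.
Pore pressure: u = 9.81×(4.25 − 0) = 41.693 kPa.
Initial effective stress: σ'_0 = σ_v − u = 84.385 − 41.693 = 42.692 kPa.
Stress increase at mid-clay by the 2:1 spreading method:
Δσ = qBL/((B+z)(L+z)) = 105×1.2×1.2/((1.2+4.25)(1.2+4.25)) = 5.0905 kPa
Final effective stress: σ'_f = 42.692 + 5.0905 = 47.782 kPa.
σ'_f = 47.782 > σ'_p = 45.5 kPa, so the stress path crosses the preconsolidation pressure — recompression up to σ'_p, then virgin compression beyond:
S_c = H/(1+e₀)·[C_r·log₁₀(σ'_p/σ'_0) + C_c·log₁₀(σ'_f/σ'_p)]
    = 2.7/1.78 × [0.045×log₁₀(45.5/42.692) + 0.32×log₁₀(47.782/45.5)]
    = 1.5169 × [0.0012449 + 0.0068009] = 0.0122 m

S_c ≈ 0.0122 m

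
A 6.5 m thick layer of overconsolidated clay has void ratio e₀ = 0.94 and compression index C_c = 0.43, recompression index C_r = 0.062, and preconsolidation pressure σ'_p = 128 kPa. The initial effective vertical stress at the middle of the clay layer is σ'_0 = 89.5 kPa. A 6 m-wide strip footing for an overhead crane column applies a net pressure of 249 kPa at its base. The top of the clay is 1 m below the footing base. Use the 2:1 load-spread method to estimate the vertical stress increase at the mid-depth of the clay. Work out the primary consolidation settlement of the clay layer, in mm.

Mid-depth of clay below the footing base: z = 1 + 6.5/2 = 4.25 m.
Stress increase at mid-clay by the 2:1 spreading method:
Δσ = qB/(B+z) = 249×6/(6+4.25) = 145.76 kPa
Final effective stress: σ'_f = 89.5 + 145.76 = 235.26 kPa.
σ'_f = 235.26 > σ'_p = 128 kPa, so the stress path crosses the preconsolidation pressure — recompression up to σ'_p, then virgin compression beyond:
S_c = H/(1+e₀)·[C_r·log₁₀(σ'_p/σ'_0) + C_c·log₁₀(σ'_f/σ'_p)]
    = 6.5/1.94 × [0.062×log₁₀(128/89.5) + 0.43×log₁₀(235.26/128)]
    = 3.3505 × [0.009634 + 0.11367] = 0.4131 m

S_c ≈ 413 mm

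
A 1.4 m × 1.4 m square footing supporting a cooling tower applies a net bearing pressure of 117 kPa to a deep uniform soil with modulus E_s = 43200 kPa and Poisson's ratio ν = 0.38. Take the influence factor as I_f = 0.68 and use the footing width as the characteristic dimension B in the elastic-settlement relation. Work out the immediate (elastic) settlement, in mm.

Immediate (elastic) settlement: S_e = q·B·(1−ν²)/E_s · I_f.
S_e = 117 × 1.4 × (1 − 0.38²) / 43200 × 0.68
    = 117 × 1.4 × 0.8556 / 43200 × 0.68
    = 0.002206 m = 2.206 mm

S_e ≈ 2.21 mm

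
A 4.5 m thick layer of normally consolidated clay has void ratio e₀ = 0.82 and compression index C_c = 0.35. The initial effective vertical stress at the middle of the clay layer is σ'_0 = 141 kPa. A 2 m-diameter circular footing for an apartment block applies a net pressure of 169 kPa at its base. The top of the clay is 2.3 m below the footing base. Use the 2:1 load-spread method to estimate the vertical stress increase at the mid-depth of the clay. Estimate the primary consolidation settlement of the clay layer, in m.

Mid-depth of clay below the footing base: z = 2.3 + 4.5/2 = 4.55 m.
Stress increase at mid-clay by the 2:1 spreading method:
Δσ ≈ qD²/(D+z)² = 169×2²/(2+4.55)² = 15.757 kPa
Final effective stress: σ'_f = σ'_0 + Δσ = 141 + 15.757 = 156.76 kPa.
Normally consolidated clay, so the full stress increment lies on the virgin compression line:
S_c = C_c·H/(1+e₀)·log₁₀(σ'_f/σ'_0) = 0.35×4.5/(1+0.82)×log₁₀(156.76/141)
    = 0.86538 × 0.046016 = 0.03982 m

S_c ≈ 0.0398 m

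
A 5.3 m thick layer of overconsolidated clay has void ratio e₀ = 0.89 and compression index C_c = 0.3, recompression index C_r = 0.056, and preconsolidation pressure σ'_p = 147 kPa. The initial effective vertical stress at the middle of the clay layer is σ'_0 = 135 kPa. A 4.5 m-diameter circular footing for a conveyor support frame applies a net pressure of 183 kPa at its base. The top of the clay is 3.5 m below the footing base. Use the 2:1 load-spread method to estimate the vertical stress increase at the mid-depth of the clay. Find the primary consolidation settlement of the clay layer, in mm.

S_c ≈ 53.9 mm

Mid-depth of clay below the footing base: z = 3.5 + 5.3/2 = 6.15 m.
Stress increase at mid-clay by the 2:1 spreading method:
Δσ ≈ qD²/(D+z)² = 183×4.5²/(4.5+6.15)² = 32.672 kPa
Final effective stress: σ'_f = 135 + 32.672 = 167.67 kPa.
σ'_f = 167.67 > σ'_p = 147 kPa, so the stress path crosses the preconsolidation pressure — recompression up to σ'_p, then virgin compression beyond:
S_c = H/(1+e₀)·[C_r·log₁₀(σ'_p/σ'_0) + C_c·log₁₀(σ'_f/σ'_p)]
    = 5.3/1.89 × [0.056×log₁₀(147/135) + 0.3×log₁₀(167.67/147)]
    = 2.8042 × [0.0020711 + 0.017141] = 0.05387 m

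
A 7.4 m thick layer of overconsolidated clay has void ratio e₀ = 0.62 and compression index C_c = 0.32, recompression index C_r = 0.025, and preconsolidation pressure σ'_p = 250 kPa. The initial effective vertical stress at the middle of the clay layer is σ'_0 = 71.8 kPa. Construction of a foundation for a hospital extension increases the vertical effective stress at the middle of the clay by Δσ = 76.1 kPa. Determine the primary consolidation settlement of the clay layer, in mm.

S_c ≈ 35.8 mm

Final effective stress: σ'_f = 71.8 + 76.1 = 147.9 kPa.
σ'_f = 147.9 ≤ σ'_p = 250 kPa, so the clay remains overconsolidated and only the recompression index applies:
S_c = C_r·H/(1+e₀)·log₁₀(σ'_f/σ'_0) = 0.025×7.4/1.62×log₁₀(147.9/71.8)
    = 0.1142 × 0.31384 = 0.03584 m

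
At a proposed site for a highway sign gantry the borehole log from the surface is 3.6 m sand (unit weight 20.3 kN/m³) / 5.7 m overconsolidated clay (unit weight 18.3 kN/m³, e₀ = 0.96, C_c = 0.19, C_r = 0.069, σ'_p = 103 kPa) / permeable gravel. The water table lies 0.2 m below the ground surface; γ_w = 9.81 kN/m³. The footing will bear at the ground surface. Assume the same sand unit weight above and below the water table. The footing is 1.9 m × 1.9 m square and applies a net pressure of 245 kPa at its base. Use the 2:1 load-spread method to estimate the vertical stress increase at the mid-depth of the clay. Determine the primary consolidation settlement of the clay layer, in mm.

Mid-depth of clay below the ground surface: z = 3.6 + 5.7/2 = 6.45 m.
Total vertical stress at mid-clay: σ_v = 20.3×3.6 + 18.3×2.85 = 125.23 kPa.
Pore pressure: u = 9.81×(6.45 − 0.2) = 61.312 kPa.
Initial effective stress: σ'_0 = σ_v − u = 125.23 − 61.312 = 63.918 kPa.
Stress increase at mid-clay by the 2:1 spreading method:
Δσ = qBL/((B+z)(L+z)) = 245×1.9×1.9/((1.9+6.45)(1.9+6.45)) = 12.685 kPa
Final effective stress: σ'_f = 63.918 + 12.685 = 76.603 kPa.
σ'_f = 76.603 ≤ σ'_p = 103 kPa, so the clay remains overconsolidated and only the recompression index applies:
S_c = C_r·H/(1+e₀)·log₁₀(σ'_f/σ'_0) = 0.069×5.7/1.96×log₁₀(76.603/63.918)
    = 0.20067 × 0.078623 = 0.01578 m

S_c ≈ 15.8 mm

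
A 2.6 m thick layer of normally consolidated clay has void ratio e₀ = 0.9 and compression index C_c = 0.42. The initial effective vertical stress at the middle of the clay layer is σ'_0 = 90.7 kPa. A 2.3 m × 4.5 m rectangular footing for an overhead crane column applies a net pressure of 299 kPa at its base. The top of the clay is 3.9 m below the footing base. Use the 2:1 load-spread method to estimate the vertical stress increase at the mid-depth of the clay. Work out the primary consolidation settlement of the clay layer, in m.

Mid-depth of clay below the footing base: z = 3.9 + 2.6/2 = 5.2 m.
Stress increase at mid-clay by the 2:1 spreading method:
Δσ = qBL/((B+z)(L+z)) = 299×2.3×4.5/((2.3+5.2)(4.5+5.2)) = 42.538 kPa
Final effective stress: σ'_f = σ'_0 + Δσ = 90.7 + 42.538 = 133.24 kPa.
Normally consolidated clay, so the full stress increment lies on the virgin compression line:
S_c = C_c·H/(1+e₀)·log₁₀(σ'_f/σ'_0) = 0.42×2.6/(1+0.9)×log₁₀(133.24/90.7)
    = 0.57474 × 0.16703 = 0.096 m

S_c ≈ 0.096 m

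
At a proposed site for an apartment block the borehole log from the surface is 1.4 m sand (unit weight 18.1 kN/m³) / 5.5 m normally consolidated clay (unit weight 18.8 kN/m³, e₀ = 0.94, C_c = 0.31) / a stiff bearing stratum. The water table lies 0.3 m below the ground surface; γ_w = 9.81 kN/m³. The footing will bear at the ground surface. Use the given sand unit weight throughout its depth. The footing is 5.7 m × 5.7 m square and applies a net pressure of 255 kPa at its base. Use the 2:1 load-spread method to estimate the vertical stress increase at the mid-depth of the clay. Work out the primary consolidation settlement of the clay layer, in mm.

Mid-depth of clay below the ground surface: z = 1.4 + 5.5/2 = 4.15 m.
Total vertical stress at mid-clay: σ_v = 18.1×1.4 + 18.8×2.75 = 77.04 kPa.
Pore pressure: u = 9.81×(4.15 − 0.3) = 37.769 kPa.
Initial effective stress: σ'_0 = σ_v − u = 77.04 − 37.769 = 39.271 kPa.
Stress increase at mid-clay by the 2:1 spreading method:
Δσ = qBL/((B+z)(L+z)) = 255×5.7×5.7/((5.7+4.15)(5.7+4.15)) = 85.392 kPa
Final effective stress: σ'_f = σ'_0 + Δσ = 39.271 + 85.392 = 124.66 kPa.
Normally consolidated clay, so the full stress increment lies on the virgin compression line:
S_c = C_c·H/(1+e₀)·log₁₀(σ'_f/σ'_0) = 0.31×5.5/(1+0.94)×log₁₀(124.66/39.271)
    = 0.87887 × 0.50166 = 0.4409 m

S_c ≈ 441 mm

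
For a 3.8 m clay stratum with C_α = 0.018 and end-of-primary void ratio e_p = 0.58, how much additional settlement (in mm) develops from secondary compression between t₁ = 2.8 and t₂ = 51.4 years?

S_s ≈ 54.7 mm

Secondary compression: S_s = C_α·H/(1+e_p)·log₁₀(t₂/t₁)
S_s = 0.018×3.8/(1+0.58)×log₁₀(51.4/2.8)
    = 0.04329 × 1.264 = 0.05471 m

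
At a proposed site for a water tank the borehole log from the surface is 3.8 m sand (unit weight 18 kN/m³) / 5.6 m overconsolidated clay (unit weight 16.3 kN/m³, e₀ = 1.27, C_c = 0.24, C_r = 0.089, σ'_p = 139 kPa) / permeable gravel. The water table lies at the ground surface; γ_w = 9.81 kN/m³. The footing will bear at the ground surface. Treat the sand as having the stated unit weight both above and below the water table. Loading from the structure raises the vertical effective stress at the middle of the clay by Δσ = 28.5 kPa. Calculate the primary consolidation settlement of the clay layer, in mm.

Mid-depth of clay below the ground surface: z = 3.8 + 5.6/2 = 6.6 m.
Total vertical stress at mid-clay: σ_v = 18×3.8 + 16.3×2.8 = 114.04 kPa.
Pore pressure: u = 9.81×(6.6 − 0) = 64.746 kPa.
Initial effective stress: σ'_0 = σ_v − u = 114.04 − 64.746 = 49.294 kPa.
Final effective stress: σ'_f = 49.294 + 28.5 = 77.794 kPa.
σ'_f = 77.794 ≤ σ'_p = 139 kPa, so the clay remains overconsolidated and only the recompression index applies:
S_c = C_r·H/(1+e₀)·log₁₀(σ'_f/σ'_0) = 0.089×5.6/2.27×log₁₀(77.794/49.294)
    = 0.21956 × 0.19815 = 0.04351 m

S_c ≈ 43.5 mm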